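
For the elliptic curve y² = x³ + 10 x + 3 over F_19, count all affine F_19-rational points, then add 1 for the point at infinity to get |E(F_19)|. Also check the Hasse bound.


Affine points = {(5, 8), (5, 11), (7, 6), (7, 13), (8, 5), (8, 14), (9, 9), (9, 10), (10, 1), (10, 18), (11, 0), (18, 7), (18, 12)}; affine count = 13; |E(F_19)| = 14.

Discriminant check: Δ ∝ 4a³ + 27b² = 4·10³ + 27·3² = 4·1000 + 27·9 ≡ 6 (mod 19). Nonzero ⇒ E is nonsingular.
For each x ∈ F_19, compute rhs = x³ + 10·x + 3 mod 19, then count y ∈ F_19 with y² ≡ rhs.
  x = 0: rhs = 3, matching y values: none (0 points).
  x = 1: rhs = 14, matching y values: none (0 points).
  x = 2: rhs = 12, matching y values: none (0 points).
  x = 3: rhs = 3, matching y values: none (0 points).
  x = 4: rhs = 12, matching y values: none (0 points).
  x = 5: rhs = 7, matching y values: 8, 11 (2 points).
  x = 6: rhs = 13, matching y values: none (0 points).
  x = 7: rhs = 17, matching y values: 6, 13 (2 points).
  x = 8: rhs = 6, matching y values: 5, 14 (2 points).
  x = 9: rhs = 5, matching y values: 9, 10 (2 points).
  x = 10: rhs = 1, matching y values: 1, 18 (2 points).
  x = 11: rhs = 0, matching y values: 0 (1 points).
  x = 12: rhs = 8, matching y values: none (0 points).
  x = 13: rhs = 12, matching y values: none (0 points).
  x = 14: rhs = 18, matching y values: none (0 points).
  x = 15: rhs = 13, matching y values: none (0 points).
  x = 16: rhs = 3, matching y values: none (0 points).
  x = 17: rhs = 13, matching y values: none (0 points).
  x = 18: rhs = 11, matching y values: 7, 12 (2 points).
Total affine count: 13.
Full point count |E(F_19)| = 13 + 1 = 14.
Hasse bound: |14 − (19+1)| = |-6| = 6 ≤ 2√19 ≈ 8.7178 ✓.


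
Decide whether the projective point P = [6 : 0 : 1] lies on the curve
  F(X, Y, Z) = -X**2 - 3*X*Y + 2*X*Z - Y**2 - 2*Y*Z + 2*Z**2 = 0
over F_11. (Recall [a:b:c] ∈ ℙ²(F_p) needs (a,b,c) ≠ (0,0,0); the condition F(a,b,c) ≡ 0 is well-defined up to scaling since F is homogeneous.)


F(6,0,1) ≡ 0 (mod 11); P is on the curve.

Evaluate F(6, 0, 1) term-by-term (mod 11).
  -X**2 ↦ -1·36·1·1 = -36
  -3*X*Y ↦ -3·6·0·1 = 0
  2*X*Z ↦ 2·6·1·1 = 12
  -Y**2 ↦ -1·1·0·1 = 0
  -2*Y*Z ↦ -2·1·0·1 = 0
  2*Z**2 ↦ 2·1·1·1 = 2
Sum: F(6, 0, 1) = (-36) + (0) + (12) + (0) + (0) + (2) = -22.
Reducing mod 11: -22 ≡ 0 (mod 11).
Since F(a, b, c) ≡ 0 (mod 11), P lies on the curve.


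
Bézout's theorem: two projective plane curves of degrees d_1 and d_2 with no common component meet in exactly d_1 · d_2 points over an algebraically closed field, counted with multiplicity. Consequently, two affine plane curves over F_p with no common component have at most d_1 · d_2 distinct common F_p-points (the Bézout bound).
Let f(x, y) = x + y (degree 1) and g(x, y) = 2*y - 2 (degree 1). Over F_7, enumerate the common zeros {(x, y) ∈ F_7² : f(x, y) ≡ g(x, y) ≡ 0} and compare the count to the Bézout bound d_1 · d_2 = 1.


Common zeros: {(6, 1)}; count = 1; Bézout bound = 1.

deg(f) = 1, deg(g) = 1, so Bézout bound = 1.
Scan x ∈ F_7. For each x, list the y ∈ F_7 with f(x, y) ≡ 0 and those with g(x, y) ≡ 0 (mod 7); the common zeros in that column are the intersection.
  x = 0: f ≡ 0 at y ∈ {0}; g ≡ 0 at y ∈ {1}; common: ∅.
  x = 1: f ≡ 0 at y ∈ {6}; g ≡ 0 at y ∈ {1}; common: ∅.
  x = 2: f ≡ 0 at y ∈ {5}; g ≡ 0 at y ∈ {1}; common: ∅.
  x = 3: f ≡ 0 at y ∈ {4}; g ≡ 0 at y ∈ {1}; common: ∅.
  x = 4: f ≡ 0 at y ∈ {3}; g ≡ 0 at y ∈ {1}; common: ∅.
  x = 5: f ≡ 0 at y ∈ {2}; g ≡ 0 at y ∈ {1}; common: ∅.
  x = 6: f ≡ 0 at y ∈ {1}; g ≡ 0 at y ∈ {1}; common: {1}.
Collecting: common zeros = {(6, 1)}, so the count is 1.
Comparison with the Bézout bound: 1 ≤ 1 = deg(f)·deg(g), as expected for curves with no common component (the bound is attained).


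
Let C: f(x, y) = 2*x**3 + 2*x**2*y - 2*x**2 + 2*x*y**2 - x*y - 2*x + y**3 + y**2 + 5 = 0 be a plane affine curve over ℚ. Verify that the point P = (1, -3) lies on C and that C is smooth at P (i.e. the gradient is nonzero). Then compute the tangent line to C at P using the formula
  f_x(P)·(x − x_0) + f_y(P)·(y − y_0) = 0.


Tangent line at P: 9*x + 10*y + 21 = 0.

Step 1: f(1, -3) = 0, so P lies on C.
Step 2: partial derivatives
  f_x(x, y) = 6*x**2 + 4*x*y - 4*x + 2*y**2 - y - 2, f_y(x, y) = 2*x**2 + 4*x*y - x + 3*y**2 + 2*y.
  f_x(P) = 9, f_y(P) = 10 (gradient nonzero, so P is smooth).
Step 3: tangent line at P: 9·(x − 1) + 10·(y − -3) = 0.
Expanding: 9*x + 10*y + 21 = 0.


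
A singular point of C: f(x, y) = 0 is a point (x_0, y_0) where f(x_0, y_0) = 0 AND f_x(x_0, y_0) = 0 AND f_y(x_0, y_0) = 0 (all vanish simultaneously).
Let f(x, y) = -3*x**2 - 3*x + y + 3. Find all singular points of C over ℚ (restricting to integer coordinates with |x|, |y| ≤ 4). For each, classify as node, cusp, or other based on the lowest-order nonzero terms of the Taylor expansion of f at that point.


No singular points in the scanned grid; C is smooth there.

Compute partial derivatives:
  f_x = -6*x - 3.
  f_y = 1.
f_y = 1 is a nonzero constant, so f_y never vanishes: no point (x, y) can satisfy f = f_x = f_y = 0. In particular no (x, y) ∈ {−4, ..., 4}² is singular; the curve is smooth.


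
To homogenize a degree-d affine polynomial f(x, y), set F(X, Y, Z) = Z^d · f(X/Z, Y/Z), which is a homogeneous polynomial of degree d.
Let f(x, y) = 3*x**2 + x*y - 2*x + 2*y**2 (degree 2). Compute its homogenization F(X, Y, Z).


F(X, Y, Z) = 3*X**2 + X*Y - 2*X*Z + 2*Y**2

deg(f) = 2.
Substitute x = X/Z, y = Y/Z into f, then multiply by Z^2.
  monomial 3·x^2·y^0 ↦ 3·X^2·Y^0·Z^0.
  monomial 1·x^1·y^1 ↦ 1·X^1·Y^1·Z^0.
  monomial -2·x^1·y^0 ↦ -2·X^1·Y^0·Z^1.
  monomial 2·x^0·y^2 ↦ 2·X^0·Y^2·Z^0.
Collecting: F(X, Y, Z) = 3*X**2 + X*Y - 2*X*Z + 2*Y**2.


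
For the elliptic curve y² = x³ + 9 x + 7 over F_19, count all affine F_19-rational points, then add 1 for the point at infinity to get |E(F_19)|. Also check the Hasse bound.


Affine points = {(0, 8), (0, 11), (1, 6), (1, 13), (3, 2), (3, 17), (5, 5), (5, 14), (6, 7), (6, 12), (9, 0), (12, 0), (17, 0), (18, 4), (18, 15)}; affine count = 15; |E(F_19)| = 16.

Discriminant check: Δ ∝ 4a³ + 27b² = 4·9³ + 27·7² = 4·729 + 27·49 ≡ 2 (mod 19). Nonzero ⇒ E is nonsingular.
For each x ∈ F_19, compute rhs = x³ + 9·x + 7 mod 19, then count y ∈ F_19 with y² ≡ rhs.
  x = 0: rhs = 7, matching y values: 8, 11 (2 points).
  x = 1: rhs = 17, matching y values: 6, 13 (2 points).
  x = 2: rhs = 14, matching y values: none (0 points).
  x = 3: rhs = 4, matching y values: 2, 17 (2 points).
  x = 4: rhs = 12, matching y values: none (0 points).
  x = 5: rhs = 6, matching y values: 5, 14 (2 points).
  x = 6: rhs = 11, matching y values: 7, 12 (2 points).
  x = 7: rhs = 14, matching y values: none (0 points).
  x = 8: rhs = 2, matching y values: none (0 points).
  x = 9: rhs = 0, matching y values: 0 (1 points).
  x = 10: rhs = 14, matching y values: none (0 points).
  x = 11: rhs = 12, matching y values: none (0 points).
  x = 12: rhs = 0, matching y values: 0 (1 points).
  x = 13: rhs = 3, matching y values: none (0 points).
  x = 14: rhs = 8, matching y values: none (0 points).
  x = 15: rhs = 2, matching y values: none (0 points).
  x = 16: rhs = 10, matching y values: none (0 points).
  x = 17: rhs = 0, matching y values: 0 (1 points).
  x = 18: rhs = 16, matching y values: 4, 15 (2 points).
Total affine count: 15.
Full point count |E(F_19)| = 15 + 1 = 16.
Hasse bound: |16 − (19+1)| = |-4| = 4 ≤ 2√19 ≈ 8.7178 ✓.


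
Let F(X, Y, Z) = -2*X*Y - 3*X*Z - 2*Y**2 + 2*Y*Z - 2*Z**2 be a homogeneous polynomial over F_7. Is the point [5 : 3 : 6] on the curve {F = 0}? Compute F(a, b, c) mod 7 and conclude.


F(5,3,6) ≡ 1 (mod 7); P is NOT on the curve.

Evaluate F(5, 3, 6) term-by-term (mod 7).
  -2*X*Y ↦ -2·5·3·1 = -30
  -3*X*Z ↦ -3·5·1·6 = -90
  -2*Y**2 ↦ -2·1·9·1 = -18
  2*Y*Z ↦ 2·1·3·6 = 36
  -2*Z**2 ↦ -2·1·1·36 = -72
Sum: F(5, 3, 6) = (-30) + (-90) + (-18) + (36) + (-72) = -174.
Reducing mod 7: -174 ≡ 1 (mod 7).
Since F(a, b, c) ≡ 1 ≠ 0 (mod 7), P does NOT lie on the curve.


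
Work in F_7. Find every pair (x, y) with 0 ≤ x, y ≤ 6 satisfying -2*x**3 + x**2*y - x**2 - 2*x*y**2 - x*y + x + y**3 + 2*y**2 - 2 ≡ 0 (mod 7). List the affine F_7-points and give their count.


Affine F_7-points: {(0, 2), (3, 5), (4, 3), (4, 4), (4, 6), (5, 1), (5, 6)}; count = 7.

For each of the 49 pairs (x, y) ∈ F_7², evaluate f(x, y) mod 7. Record the zeros.
  x = 0: [0↦5, 1↦1, 2↦0, 3↦1, 4↦3, 5↦5, 6↦6]  zeros at y ∈ {2}
  x = 1: [0↦3, 1↦4, 2↦4, 3↦2, 4↦4, 5↦2, 6↦2]  zeros at y ∈ ∅
  x = 2: [0↦1, 1↦2, 2↦5, 3↦2, 4↦6, 5↦2, 6↦3]  zeros at y ∈ ∅
  x = 3: [0↦1, 1↦4, 2↦5, 3↦3, 4↦4, 5↦0, 6↦4]  zeros at y ∈ {5}
  x = 4: [0↦5, 1↦5, 2↦6, 3↦0, 4↦0, 5↦5, 6↦0]  zeros at y ∈ {3, 4, 6}
  x = 5: [0↦1, 1↦0, 2↦3, 3↦2, 4↦3, 5↦5, 6↦0]  zeros at y ∈ {1, 6}
  x = 6: [0↦5, 1↦5, 2↦5, 3↦4, 4↦1, 5↦2, 6↦6]  zeros at y ∈ ∅
Collecting zeros: affine points = {(0, 2), (3, 5), (4, 3), (4, 4), (4, 6), (5, 1), (5, 6)}.
Total count |C(F_7)_aff| = 7.


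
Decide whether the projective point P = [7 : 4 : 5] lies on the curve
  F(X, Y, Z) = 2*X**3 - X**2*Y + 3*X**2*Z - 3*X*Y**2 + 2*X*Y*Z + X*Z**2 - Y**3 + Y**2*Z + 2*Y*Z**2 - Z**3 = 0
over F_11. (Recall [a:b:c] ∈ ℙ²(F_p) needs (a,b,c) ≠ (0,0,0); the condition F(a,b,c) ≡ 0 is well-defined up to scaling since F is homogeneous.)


F(7,4,5) ≡ 5 (mod 11); P is NOT on the curve.

Evaluate F(7, 4, 5) term-by-term (mod 11).
  2*X**3 ↦ 2·343·1·1 = 686
  -X**2*Y ↦ -1·49·4·1 = -196
  3*X**2*Z ↦ 3·49·1·5 = 735
  -3*X*Y**2 ↦ -3·7·16·1 = -336
  2*X*Y*Z ↦ 2·7·4·5 = 280
  X*Z**2 ↦ 1·7·1·25 = 175
  -Y**3 ↦ -1·1·64·1 = -64
  Y**2*Z ↦ 1·1·16·5 = 80
  2*Y*Z**2 ↦ 2·1·4·25 = 200
  -Z**3 ↦ -1·1·1·125 = -125
Sum: F(7, 4, 5) = (686) + (-196) + (735) + (-336) + (280) + (175) + (-64) + (80) + (200) + (-125) = 1435.
Reducing mod 11: 1435 ≡ 5 (mod 11).
Since F(a, b, c) ≡ 5 ≠ 0 (mod 11), P does NOT lie on the curve.


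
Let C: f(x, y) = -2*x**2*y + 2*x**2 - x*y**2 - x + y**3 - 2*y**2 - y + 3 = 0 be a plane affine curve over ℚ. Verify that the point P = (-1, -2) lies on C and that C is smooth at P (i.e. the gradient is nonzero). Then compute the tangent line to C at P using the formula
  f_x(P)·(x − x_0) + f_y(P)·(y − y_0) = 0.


Tangent line at P: -17*x + 13*y + 9 = 0.

Step 1: f(-1, -2) = 0, so P lies on C.
Step 2: partial derivatives
  f_x(x, y) = -4*x*y + 4*x - y**2 - 1, f_y(x, y) = -2*x**2 - 2*x*y + 3*y**2 - 4*y - 1.
  f_x(P) = -17, f_y(P) = 13 (gradient nonzero, so P is smooth).
Step 3: tangent line at P: -17·(x − -1) + 13·(y − -2) = 0.
Expanding: -17*x + 13*y + 9 = 0.


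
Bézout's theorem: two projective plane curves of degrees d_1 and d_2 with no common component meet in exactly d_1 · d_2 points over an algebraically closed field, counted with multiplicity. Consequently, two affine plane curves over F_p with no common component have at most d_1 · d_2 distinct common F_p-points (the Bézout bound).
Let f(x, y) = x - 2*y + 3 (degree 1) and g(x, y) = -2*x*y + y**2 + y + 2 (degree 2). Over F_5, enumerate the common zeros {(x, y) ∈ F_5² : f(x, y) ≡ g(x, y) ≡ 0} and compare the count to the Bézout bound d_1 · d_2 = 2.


Common zeros: ∅; count = 0; Bézout bound = 2.

deg(f) = 1, deg(g) = 2, so Bézout bound = 2.
Scan x ∈ F_5. For each x, list the y ∈ F_5 with f(x, y) ≡ 0 and those with g(x, y) ≡ 0 (mod 5); the common zeros in that column are the intersection.
  x = 0: f ≡ 0 at y ∈ {4}; g ≡ 0 at y ∈ ∅; common: ∅.
  x = 1: f ≡ 0 at y ∈ {2}; g ≡ 0 at y ∈ ∅; common: ∅.
  x = 2: f ≡ 0 at y ∈ {0}; g ≡ 0 at y ∈ {1, 2}; common: ∅.
  x = 3: f ≡ 0 at y ∈ {3}; g ≡ 0 at y ∈ ∅; common: ∅.
  x = 4: f ≡ 0 at y ∈ {1}; g ≡ 0 at y ∈ {3, 4}; common: ∅.
Collecting: common zeros = ∅, so the count is 0.
Comparison with the Bézout bound: 0 ≤ 2 = deg(f)·deg(g), as expected for curves with no common component (the affine F_5-count falls short of the bound because intersections may lie at infinity, over extension fields, or carry multiplicity).


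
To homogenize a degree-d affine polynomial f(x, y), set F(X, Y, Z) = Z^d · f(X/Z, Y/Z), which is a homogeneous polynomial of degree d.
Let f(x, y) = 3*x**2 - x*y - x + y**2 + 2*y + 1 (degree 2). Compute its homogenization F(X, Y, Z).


F(X, Y, Z) = 3*X**2 - X*Y - X*Z + Y**2 + 2*Y*Z + Z**2

deg(f) = 2.
Substitute x = X/Z, y = Y/Z into f, then multiply by Z^2.
  monomial 3·x^2·y^0 ↦ 3·X^2·Y^0·Z^0.
  monomial -1·x^1·y^1 ↦ -1·X^1·Y^1·Z^0.
  monomial -1·x^1·y^0 ↦ -1·X^1·Y^0·Z^1.
  monomial 1·x^0·y^2 ↦ 1·X^0·Y^2·Z^0.
  monomial 2·x^0·y^1 ↦ 2·X^0·Y^1·Z^1.
  monomial 1·x^0·y^0 ↦ 1·X^0·Y^0·Z^2.
Collecting: F(X, Y, Z) = 3*X**2 - X*Y - X*Z + Y**2 + 2*Y*Z + Z**2.


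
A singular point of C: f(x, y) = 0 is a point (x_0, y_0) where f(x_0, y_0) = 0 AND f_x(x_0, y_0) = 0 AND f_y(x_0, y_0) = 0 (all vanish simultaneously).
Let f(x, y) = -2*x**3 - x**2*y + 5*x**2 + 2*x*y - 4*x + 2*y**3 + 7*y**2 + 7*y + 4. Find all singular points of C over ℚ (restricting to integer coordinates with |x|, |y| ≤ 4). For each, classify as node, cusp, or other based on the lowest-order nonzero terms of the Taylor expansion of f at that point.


Singular points: {(1, -1)}; classification: cusp.

Compute partial derivatives:
  f_x = -6*x**2 - 2*x*y + 10*x + 2*y - 4.
  f_y = -x**2 + 2*x + 6*y**2 + 14*y + 7.
Scan x_0 ∈ {−4, ..., 4}. For each x_0, f_y(x_0, y) is a polynomial in y; find its integer roots y ∈ {−4, ..., 4}, then test f_x and f at those candidates.
  x = -4: f_y(-4, y) = 6*y**2 + 14*y - 17; no integer root y with |y| ≤ 4.
  x = -3: f_y(-3, y) = 6*y**2 + 14*y - 8; no integer root y with |y| ≤ 4.
  x = -2: f_y(-2, y) = 6*y**2 + 14*y - 1; no integer root y with |y| ≤ 4.
  x = -1: f_y(-1, y) = 6*y**2 + 14*y + 4; vanishes at y ∈ {-2}. (-1, -2): f_x = -28 ≠ 0.
  x = 0: f_y(0, y) = 6*y**2 + 14*y + 7; no integer root y with |y| ≤ 4.
  x = 1: f_y(1, y) = 6*y**2 + 14*y + 8; vanishes at y ∈ {-1}. (1, -1): f_x = 0, f = 0 — SINGULAR.
  x = 2: f_y(2, y) = 6*y**2 + 14*y + 7; no integer root y with |y| ≤ 4.
  x = 3: f_y(3, y) = 6*y**2 + 14*y + 4; vanishes at y ∈ {-2}. (3, -2): f_x = -20 ≠ 0.
  x = 4: f_y(4, y) = 6*y**2 + 14*y - 1; no integer root y with |y| ≤ 4.
Only singular point on the grid: (1, -1).
Classify: substitute x = 1 + u, y = -1 + v and expand: f = -2*u**3 - u**2*v + 2*v**3 + v**2.
No constant or linear terms (consistent with a singular point). Quadratic part: v**2. Cubic part: -2*u**3 - u**2*v + 2*v**3.
The quadratic part v**2 is a perfect square, so there is a single (double) tangent line v = 0, i.e. y = -1. Restricting the cubic part to that line (v = 0) leaves -2*u**3 ≠ 0, so f is not divisible by v and the branch is v² ≈ 2*u**3 to lowest order — this is a cusp.
Classification: cusp.


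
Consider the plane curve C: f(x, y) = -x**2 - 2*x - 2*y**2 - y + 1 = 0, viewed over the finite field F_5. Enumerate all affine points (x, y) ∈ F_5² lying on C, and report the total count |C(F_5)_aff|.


Affine F_5-points: {(0, 3), (0, 4), (1, 1), (2, 1), (3, 3), (3, 4)}; count = 6.

For each of the 25 pairs (x, y) ∈ F_5², evaluate f(x, y) mod 5. Record the zeros.
  x = 0: [0↦1, 1↦3, 2↦1, 3↦0, 4↦0]  zeros at y ∈ {3, 4}
  x = 1: [0↦3, 1↦0, 2↦3, 3↦2, 4↦2]  zeros at y ∈ {1}
  x = 2: [0↦3, 1↦0, 2↦3, 3↦2, 4↦2]  zeros at y ∈ {1}
  x = 3: [0↦1, 1↦3, 2↦1, 3↦0, 4↦0]  zeros at y ∈ {3, 4}
  x = 4: [0↦2, 1↦4, 2↦2, 3↦1, 4↦1]  zeros at y ∈ ∅
Collecting zeros: affine points = {(0, 3), (0, 4), (1, 1), (2, 1), (3, 3), (3, 4)}.
Total count |C(F_5)_aff| = 6.


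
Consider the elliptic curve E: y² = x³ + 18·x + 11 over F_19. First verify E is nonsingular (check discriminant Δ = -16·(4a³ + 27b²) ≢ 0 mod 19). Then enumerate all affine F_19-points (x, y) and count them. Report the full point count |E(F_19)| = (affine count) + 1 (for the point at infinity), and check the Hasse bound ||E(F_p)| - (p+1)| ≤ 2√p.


Affine points = {(0, 7), (0, 12), (1, 7), (1, 12), (2, 6), (2, 13), (3, 4), (3, 15), (5, 6), (5, 13), (7, 9), (7, 10), (9, 3), (9, 16), (11, 1), (11, 18), (12, 6), (12, 13), (14, 9), (14, 10), (16, 5), (16, 14), (17, 9), (17, 10), (18, 7), (18, 12)}; affine count = 26; |E(F_19)| = 27.

Discriminant check: Δ ∝ 4a³ + 27b² = 4·18³ + 27·11² = 4·5832 + 27·121 ≡ 14 (mod 19). Nonzero ⇒ E is nonsingular.
For each x ∈ F_19, compute rhs = x³ + 18·x + 11 mod 19, then count y ∈ F_19 with y² ≡ rhs.
  x = 0: rhs = 11, matching y values: 7, 12 (2 points).
  x = 1: rhs = 11, matching y values: 7, 12 (2 points).
  x = 2: rhs = 17, matching y values: 6, 13 (2 points).
  x = 3: rhs = 16, matching y values: 4, 15 (2 points).
  x = 4: rhs = 14, matching y values: none (0 points).
  x = 5: rhs = 17, matching y values: 6, 13 (2 points).
  x = 6: rhs = 12, matching y values: none (0 points).
  x = 7: rhs = 5, matching y values: 9, 10 (2 points).
  x = 8: rhs = 2, matching y values: none (0 points).
  x = 9: rhs = 9, matching y values: 3, 16 (2 points).
  x = 10: rhs = 13, matching y values: none (0 points).
  x = 11: rhs = 1, matching y values: 1, 18 (2 points).
  x = 12: rhs = 17, matching y values: 6, 13 (2 points).
  x = 13: rhs = 10, matching y values: none (0 points).
  x = 14: rhs = 5, matching y values: 9, 10 (2 points).
  x = 15: rhs = 8, matching y values: none (0 points).
  x = 16: rhs = 6, matching y values: 5, 14 (2 points).
  x = 17: rhs = 5, matching y values: 9, 10 (2 points).
  x = 18: rhs = 11, matching y values: 7, 12 (2 points).
Total affine count: 26.
Full point count |E(F_19)| = 26 + 1 = 27.
Hasse bound: |27 − (19+1)| = |7| = 7 ≤ 2√19 ≈ 8.7178 ✓.


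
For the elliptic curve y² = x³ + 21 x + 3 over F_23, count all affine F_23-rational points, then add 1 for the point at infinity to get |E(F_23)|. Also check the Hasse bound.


Affine points = {(0, 7), (0, 16), (1, 5), (1, 18), (3, 1), (3, 22), (4, 6), (4, 17), (5, 7), (5, 16), (6, 0), (8, 4), (8, 19), (9, 1), (9, 22), (11, 1), (11, 22), (13, 9), (13, 14), (15, 6), (15, 17), (17, 11), (17, 12), (18, 7), (18, 16), (19, 4), (19, 19), (22, 2), (22, 21)}; affine count = 29; |E(F_23)| = 30.

Discriminant check: Δ ∝ 4a³ + 27b² = 4·21³ + 27·3² = 4·9261 + 27·9 ≡ 4 (mod 23). Nonzero ⇒ E is nonsingular.
For each x ∈ F_23, compute rhs = x³ + 21·x + 3 mod 23, then count y ∈ F_23 with y² ≡ rhs.
  x = 0: rhs = 3, matching y values: 7, 16 (2 points).
  x = 1: rhs = 2, matching y values: 5, 18 (2 points).
  x = 2: rhs = 7, matching y values: none (0 points).
  x = 3: rhs = 1, matching y values: 1, 22 (2 points).
  x = 4: rhs = 13, matching y values: 6, 17 (2 points).
  x = 5: rhs = 3, matching y values: 7, 16 (2 points).
  x = 6: rhs = 0, matching y values: 0 (1 points).
  x = 7: rhs = 10, matching y values: none (0 points).
  x = 8: rhs = 16, matching y values: 4, 19 (2 points).
  x = 9: rhs = 1, matching y values: 1, 22 (2 points).
  x = 10: rhs = 17, matching y values: none (0 points).
  x = 11: rhs = 1, matching y values: 1, 22 (2 points).
  x = 12: rhs = 5, matching y values: none (0 points).
  x = 13: rhs = 12, matching y values: 9, 14 (2 points).
  x = 14: rhs = 5, matching y values: none (0 points).
  x = 15: rhs = 13, matching y values: 6, 17 (2 points).
  x = 16: rhs = 19, matching y values: none (0 points).
  x = 17: rhs = 6, matching y values: 11, 12 (2 points).
  x = 18: rhs = 3, matching y values: 7, 16 (2 points).
  x = 19: rhs = 16, matching y values: 4, 19 (2 points).
  x = 20: rhs = 5, matching y values: none (0 points).
  x = 21: rhs = 22, matching y values: none (0 points).
  x = 22: rhs = 4, matching y values: 2, 21 (2 points).
Total affine count: 29.
Full point count |E(F_23)| = 29 + 1 = 30.
Hasse bound: |30 − (23+1)| = |6| = 6 ≤ 2√23 ≈ 9.5917 ✓.


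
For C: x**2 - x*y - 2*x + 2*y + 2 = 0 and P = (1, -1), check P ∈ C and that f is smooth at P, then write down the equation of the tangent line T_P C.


Tangent line at P: x + y = 0.

Step 1: f(1, -1) = 0, so P lies on C.
Step 2: partial derivatives
  f_x(x, y) = 2*x - y - 2, f_y(x, y) = 2 - x.
  f_x(P) = 1, f_y(P) = 1 (gradient nonzero, so P is smooth).
Step 3: tangent line at P: 1·(x − 1) + 1·(y − -1) = 0.
Expanding: x + y = 0.


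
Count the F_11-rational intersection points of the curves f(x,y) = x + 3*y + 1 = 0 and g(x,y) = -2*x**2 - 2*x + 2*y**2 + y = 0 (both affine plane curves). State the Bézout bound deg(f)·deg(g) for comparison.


Common zeros: {(2, 10), (10, 0)}; count = 2; Bézout bound = 2.

deg(f) = 1, deg(g) = 2, so Bézout bound = 2.
Scan x ∈ F_11. For each x, list the y ∈ F_11 with f(x, y) ≡ 0 and those with g(x, y) ≡ 0 (mod 11); the common zeros in that column are the intersection.
  x = 0: f ≡ 0 at y ∈ {7}; g ≡ 0 at y ∈ {0, 5}; common: ∅.
  x = 1: f ≡ 0 at y ∈ {3}; g ≡ 0 at y ∈ {8}; common: ∅.
  x = 2: f ≡ 0 at y ∈ {10}; g ≡ 0 at y ∈ {6, 10}; common: {10}.
  x = 3: f ≡ 0 at y ∈ {6}; g ≡ 0 at y ∈ ∅; common: ∅.
  x = 4: f ≡ 0 at y ∈ {2}; g ≡ 0 at y ∈ ∅; common: ∅.
  x = 5: f ≡ 0 at y ∈ {9}; g ≡ 0 at y ∈ ∅; common: ∅.
  x = 6: f ≡ 0 at y ∈ {5}; g ≡ 0 at y ∈ ∅; common: ∅.
  x = 7: f ≡ 0 at y ∈ {1}; g ≡ 0 at y ∈ ∅; common: ∅.
  x = 8: f ≡ 0 at y ∈ {8}; g ≡ 0 at y ∈ {6, 10}; common: ∅.
  x = 9: f ≡ 0 at y ∈ {4}; g ≡ 0 at y ∈ {8}; common: ∅.
  x = 10: f ≡ 0 at y ∈ {0}; g ≡ 0 at y ∈ {0, 5}; common: {0}.
Collecting: common zeros = {(2, 10), (10, 0)}, so the count is 2.
Comparison with the Bézout bound: 2 ≤ 2 = deg(f)·deg(g), as expected for curves with no common component (the bound is attained).


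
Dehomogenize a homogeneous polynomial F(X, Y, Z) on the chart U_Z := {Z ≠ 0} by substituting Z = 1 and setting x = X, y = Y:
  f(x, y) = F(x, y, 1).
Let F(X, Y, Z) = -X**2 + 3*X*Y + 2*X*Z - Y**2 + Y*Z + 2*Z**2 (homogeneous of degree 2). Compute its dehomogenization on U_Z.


f(x, y) = -x**2 + 3*x*y + 2*x - y**2 + y + 2

On U_Z we set Z = 1. Each monomial c·X^i·Y^j·Z^k in F becomes c·x^i·y^j·1^k = c·x^i·y^j.
Substituting Z = 1: F(X, Y, 1) = -x**2 + 3*x*y + 2*x - y**2 + y + 2.
Note: deg(f) ≤ deg(F) = 2; strict inequality happens when F is divisible by Z (lost terms).


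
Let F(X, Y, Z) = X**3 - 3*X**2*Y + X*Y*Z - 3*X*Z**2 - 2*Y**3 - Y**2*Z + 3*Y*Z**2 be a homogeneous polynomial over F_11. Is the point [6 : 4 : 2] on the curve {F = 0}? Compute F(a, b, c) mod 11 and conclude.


F(6,4,2) ≡ 0 (mod 11); P is on the curve.

Evaluate F(6, 4, 2) term-by-term (mod 11).
  X**3 ↦ 1·216·1·1 = 216
  -3*X**2*Y ↦ -3·36·4·1 = -432
  X*Y*Z ↦ 1·6·4·2 = 48
  -3*X*Z**2 ↦ -3·6·1·4 = -72
  -2*Y**3 ↦ -2·1·64·1 = -128
  -Y**2*Z ↦ -1·1·16·2 = -32
  3*Y*Z**2 ↦ 3·1·4·4 = 48
Sum: F(6, 4, 2) = (216) + (-432) + (48) + (-72) + (-128) + (-32) + (48) = -352.
Reducing mod 11: -352 ≡ 0 (mod 11).
Since F(a, b, c) ≡ 0 (mod 11), P lies on the curve.


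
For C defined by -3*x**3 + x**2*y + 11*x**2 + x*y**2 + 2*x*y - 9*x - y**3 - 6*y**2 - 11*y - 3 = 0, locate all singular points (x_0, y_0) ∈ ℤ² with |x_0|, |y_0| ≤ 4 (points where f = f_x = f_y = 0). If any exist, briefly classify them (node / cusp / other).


Singular points: {(1, -2)}; classification: cusp.

Compute partial derivatives:
  f_x = -9*x**2 + 2*x*y + 22*x + y**2 + 2*y - 9.
  f_y = x**2 + 2*x*y + 2*x - 3*y**2 - 12*y - 11.
Scan x_0 ∈ {−4, ..., 4}. For each x_0, f_y(x_0, y) is a polynomial in y; find its integer roots y ∈ {−4, ..., 4}, then test f_x and f at those candidates.
  x = -4: f_y(-4, y) = -3*y**2 - 20*y - 3; no integer root y with |y| ≤ 4.
  x = -3: f_y(-3, y) = -3*y**2 - 18*y - 8; no integer root y with |y| ≤ 4.
  x = -2: f_y(-2, y) = -3*y**2 - 16*y - 11; no integer root y with |y| ≤ 4.
  x = -1: f_y(-1, y) = -3*y**2 - 14*y - 12; no integer root y with |y| ≤ 4.
  x = 0: f_y(0, y) = -3*y**2 - 12*y - 11; no integer root y with |y| ≤ 4.
  x = 1: f_y(1, y) = -3*y**2 - 10*y - 8; vanishes at y ∈ {-2}. (1, -2): f_x = 0, f = 0 — SINGULAR.
  x = 2: f_y(2, y) = -3*y**2 - 8*y - 3; no integer root y with |y| ≤ 4.
  x = 3: f_y(3, y) = -3*y**2 - 6*y + 4; no integer root y with |y| ≤ 4.
  x = 4: f_y(4, y) = -3*y**2 - 4*y + 13; no integer root y with |y| ≤ 4.
Only singular point on the grid: (1, -2).
Classify: substitute x = 1 + u, y = -2 + v and expand: f = -3*u**3 + u**2*v + u*v**2 - v**3 + v**2.
No constant or linear terms (consistent with a singular point). Quadratic part: v**2. Cubic part: -3*u**3 + u**2*v + u*v**2 - v**3.
The quadratic part v**2 is a perfect square, so there is a single (double) tangent line v = 0, i.e. y = -2. Restricting the cubic part to that line (v = 0) leaves -3*u**3 ≠ 0, so f is not divisible by v and the branch is v² ≈ 3*u**3 to lowest order — this is a cusp.
Classification: cusp.


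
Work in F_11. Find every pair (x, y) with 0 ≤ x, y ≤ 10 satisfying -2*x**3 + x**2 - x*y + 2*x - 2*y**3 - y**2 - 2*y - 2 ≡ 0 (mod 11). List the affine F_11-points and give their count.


Affine F_11-points: {(0, 4), (3, 5), (3, 6), (4, 3), (4, 10), (5, 7), (5, 10), (6, 3), (6, 6), (6, 7), (7, 3), (8, 0), (8, 6), (8, 10), (9, 1)}; count = 15.

For each of the 121 pairs (x, y) ∈ F_11², evaluate f(x, y) mod 11. Record the zeros.
  x = 0: [0↦9, 1↦4, 2↦7, 3↦6, 4↦0, 5↦10, 6↦2, 7↦8, 8↦5, 9↦3, 10↦1]  zeros at y ∈ {4}
  x = 1: [0↦10, 1↦4, 2↦6, 3↦4, 4↦8, 5↦6, 6↦8, 7↦2, 8↦9, 9↦6, 10↦3]  zeros at y ∈ ∅
  x = 2: [0↦1, 1↦5, 2↦6, 3↦3, 4↦6, 5↦3, 6↦4, 7↦8, 8↦3, 9↦10, 10↦6]  zeros at y ∈ ∅
  x = 3: [0↦3, 1↦6, 2↦6, 3↦2, 4↦4, 5↦0, 6↦0, 7↦3, 8↦8, 9↦3, 10↦9]  zeros at y ∈ {5, 6}
  x = 4: [0↦4, 1↦6, 2↦5, 3↦0, 4↦1, 5↦7, 6↦6, 7↦8, 8↦1, 9↦6, 10↦0]  zeros at y ∈ {3, 10}
  x = 5: [0↦3, 1↦4, 2↦2, 3↦7, 4↦7, 5↦1, 6↦10, 7↦0, 8↦3, 9↦7, 10↦0]  zeros at y ∈ {7, 10}
  x = 6: [0↦10, 1↦10, 2↦7, 3↦0, 4↦10, 5↦3, 6↦0, 7↦0, 8↦2, 9↦5, 10↦8]  zeros at y ∈ {3, 6, 7}
  x = 7: [0↦2, 1↦1, 2↦8, 3↦0, 4↦9, 5↦1, 6↦8, 7↦7, 8↦8, 9↦10, 10↦1]  zeros at y ∈ {3}
  x = 8: [0↦0, 1↦9, 2↦4, 3↦6, 4↦3, 5↦5, 6↦0, 7↦9, 8↦9, 9↦10, 10↦0]  zeros at y ∈ {0, 6, 10}
  x = 9: [0↦3, 1↦0, 2↦5, 3↦6, 4↦2, 5↦3, 6↦8, 7↦5, 8↦4, 9↦4, 10↦4]  zeros at y ∈ {1}
  x = 10: [0↦10, 1↦6, 2↦10, 3↦10, 4↦5, 5↦5, 6↦9, 7↦5, 8↦3, 9↦2, 10↦1]  zeros at y ∈ ∅
Collecting zeros: affine points = {(0, 4), (3, 5), (3, 6), (4, 3), (4, 10), (5, 7), (5, 10), (6, 3), (6, 6), (6, 7), (7, 3), (8, 0), (8, 6), (8, 10), (9, 1)}.
Total count |C(F_11)_aff| = 15.


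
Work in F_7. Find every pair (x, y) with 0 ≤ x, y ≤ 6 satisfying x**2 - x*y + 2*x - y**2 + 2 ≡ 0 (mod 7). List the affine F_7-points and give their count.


Affine F_7-points: {(0, 3), (0, 4), (1, 3), (2, 1), (2, 4), (3, 2), (4, 1), (4, 2)}; count = 8.

For each of the 49 pairs (x, y) ∈ F_7², evaluate f(x, y) mod 7. Record the zeros.
  x = 0: [0↦2, 1↦1, 2↦5, 3↦0, 4↦0, 5↦5, 6↦1]  zeros at y ∈ {3, 4}
  x = 1: [0↦5, 1↦3, 2↦6, 3↦0, 4↦6, 5↦3, 6↦5]  zeros at y ∈ {3}
  x = 2: [0↦3, 1↦0, 2↦2, 3↦2, 4↦0, 5↦3, 6↦4]  zeros at y ∈ {1, 4}
  x = 3: [0↦3, 1↦6, 2↦0, 3↦6, 4↦3, 5↦5, 6↦5]  zeros at y ∈ {2}
  x = 4: [0↦5, 1↦0, 2↦0, 3↦5, 4↦1, 5↦2, 6↦1]  zeros at y ∈ {1, 2}
  x = 5: [0↦2, 1↦3, 2↦2, 3↦6, 4↦1, 5↦1, 6↦6]  zeros at y ∈ ∅
  x = 6: [0↦1, 1↦1, 2↦6, 3↦2, 4↦3, 5↦2, 6↦6]  zeros at y ∈ ∅
Collecting zeros: affine points = {(0, 3), (0, 4), (1, 3), (2, 1), (2, 4), (3, 2), (4, 1), (4, 2)}.
Total count |C(F_7)_aff| = 8.


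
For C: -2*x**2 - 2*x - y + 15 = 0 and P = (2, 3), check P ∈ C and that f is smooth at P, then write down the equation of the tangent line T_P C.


Tangent line at P: -10*x - y + 23 = 0.

Step 1: f(2, 3) = 0, so P lies on C.
Step 2: partial derivatives
  f_x(x, y) = -4*x - 2, f_y(x, y) = -1.
  f_x(P) = -10, f_y(P) = -1 (gradient nonzero, so P is smooth).
Step 3: tangent line at P: -10·(x − 2) + -1·(y − 3) = 0.
Expanding: -10*x - y + 23 = 0.


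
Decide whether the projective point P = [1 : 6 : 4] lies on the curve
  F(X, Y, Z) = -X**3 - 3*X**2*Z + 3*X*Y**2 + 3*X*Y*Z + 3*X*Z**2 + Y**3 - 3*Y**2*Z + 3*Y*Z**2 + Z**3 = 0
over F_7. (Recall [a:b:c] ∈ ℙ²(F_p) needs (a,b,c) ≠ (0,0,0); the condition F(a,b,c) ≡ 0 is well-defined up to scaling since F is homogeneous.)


F(1,6,4) ≡ 1 (mod 7); P is NOT on the curve.

Evaluate F(1, 6, 4) term-by-term (mod 7).
  -X**3 ↦ -1·1·1·1 = -1
  -3*X**2*Z ↦ -3·1·1·4 = -12
  3*X*Y**2 ↦ 3·1·36·1 = 108
  3*X*Y*Z ↦ 3·1·6·4 = 72
  3*X*Z**2 ↦ 3·1·1·16 = 48
  Y**3 ↦ 1·1·216·1 = 216
  -3*Y**2*Z ↦ -3·1·36·4 = -432
  3*Y*Z**2 ↦ 3·1·6·16 = 288
  Z**3 ↦ 1·1·1·64 = 64
Sum: F(1, 6, 4) = (-1) + (-12) + (108) + (72) + (48) + (216) + (-432) + (288) + (64) = 351.
Reducing mod 7: 351 ≡ 1 (mod 7).
Since F(a, b, c) ≡ 1 ≠ 0 (mod 7), P does NOT lie on the curve.


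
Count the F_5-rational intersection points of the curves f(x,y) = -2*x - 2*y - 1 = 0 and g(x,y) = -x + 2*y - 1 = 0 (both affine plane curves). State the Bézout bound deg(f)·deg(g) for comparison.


Common zeros: {(1, 1)}; count = 1; Bézout bound = 1.

deg(f) = 1, deg(g) = 1, so Bézout bound = 1.
Scan x ∈ F_5. For each x, list the y ∈ F_5 with f(x, y) ≡ 0 and those with g(x, y) ≡ 0 (mod 5); the common zeros in that column are the intersection.
  x = 0: f ≡ 0 at y ∈ {2}; g ≡ 0 at y ∈ {3}; common: ∅.
  x = 1: f ≡ 0 at y ∈ {1}; g ≡ 0 at y ∈ {1}; common: {1}.
  x = 2: f ≡ 0 at y ∈ {0}; g ≡ 0 at y ∈ {4}; common: ∅.
  x = 3: f ≡ 0 at y ∈ {4}; g ≡ 0 at y ∈ {2}; common: ∅.
  x = 4: f ≡ 0 at y ∈ {3}; g ≡ 0 at y ∈ {0}; common: ∅.
Collecting: common zeros = {(1, 1)}, so the count is 1.
Comparison with the Bézout bound: 1 ≤ 1 = deg(f)·deg(g), as expected for curves with no common component (the bound is attained).


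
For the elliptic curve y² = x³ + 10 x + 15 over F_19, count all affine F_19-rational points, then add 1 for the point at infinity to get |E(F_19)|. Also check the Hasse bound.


Affine points = {(1, 8), (1, 11), (2, 9), (2, 10), (4, 9), (4, 10), (5, 0), (6, 5), (6, 14), (9, 6), (9, 13), (12, 1), (12, 18), (13, 9), (13, 10), (14, 7), (14, 12), (15, 5), (15, 14), (17, 5), (17, 14), (18, 2), (18, 17)}; affine count = 23; |E(F_19)| = 24.

Discriminant check: Δ ∝ 4a³ + 27b² = 4·10³ + 27·15² = 4·1000 + 27·225 ≡ 5 (mod 19). Nonzero ⇒ E is nonsingular.
For each x ∈ F_19, compute rhs = x³ + 10·x + 15 mod 19, then count y ∈ F_19 with y² ≡ rhs.
  x = 0: rhs = 15, matching y values: none (0 points).
  x = 1: rhs = 7, matching y values: 8, 11 (2 points).
  x = 2: rhs = 5, matching y values: 9, 10 (2 points).
  x = 3: rhs = 15, matching y values: none (0 points).
  x = 4: rhs = 5, matching y values: 9, 10 (2 points).
  x = 5: rhs = 0, matching y values: 0 (1 points).
  x = 6: rhs = 6, matching y values: 5, 14 (2 points).
  x = 7: rhs = 10, matching y values: none (0 points).
  x = 8: rhs = 18, matching y values: none (0 points).
  x = 9: rhs = 17, matching y values: 6, 13 (2 points).
  x = 10: rhs = 13, matching y values: none (0 points).
  x = 11: rhs = 12, matching y values: none (0 points).
  x = 12: rhs = 1, matching y values: 1, 18 (2 points).
  x = 13: rhs = 5, matching y values: 9, 10 (2 points).
  x = 14: rhs = 11, matching y values: 7, 12 (2 points).
  x = 15: rhs = 6, matching y values: 5, 14 (2 points).
  x = 16: rhs = 15, matching y values: none (0 points).
  x = 17: rhs = 6, matching y values: 5, 14 (2 points).
  x = 18: rhs = 4, matching y values: 2, 17 (2 points).
Total affine count: 23.
Full point count |E(F_19)| = 23 + 1 = 24.
Hasse bound: |24 − (19+1)| = |4| = 4 ≤ 2√19 ≈ 8.7178 ✓.


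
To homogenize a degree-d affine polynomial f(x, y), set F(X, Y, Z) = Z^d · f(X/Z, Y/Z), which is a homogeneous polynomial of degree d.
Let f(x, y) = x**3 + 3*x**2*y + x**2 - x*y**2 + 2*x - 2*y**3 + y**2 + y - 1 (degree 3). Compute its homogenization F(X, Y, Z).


F(X, Y, Z) = X**3 + 3*X**2*Y + X**2*Z - X*Y**2 + 2*X*Z**2 - 2*Y**3 + Y**2*Z + Y*Z**2 - Z**3

deg(f) = 3.
Substitute x = X/Z, y = Y/Z into f, then multiply by Z^3.
  monomial 1·x^3·y^0 ↦ 1·X^3·Y^0·Z^0.
  monomial 3·x^2·y^1 ↦ 3·X^2·Y^1·Z^0.
  monomial 1·x^2·y^0 ↦ 1·X^2·Y^0·Z^1.
  monomial -1·x^1·y^2 ↦ -1·X^1·Y^2·Z^0.
  monomial 2·x^1·y^0 ↦ 2·X^1·Y^0·Z^2.
  monomial -2·x^0·y^3 ↦ -2·X^0·Y^3·Z^0.
  monomial 1·x^0·y^2 ↦ 1·X^0·Y^2·Z^1.
  monomial 1·x^0·y^1 ↦ 1·X^0·Y^1·Z^2.
  monomial -1·x^0·y^0 ↦ -1·X^0·Y^0·Z^3.
Collecting: F(X, Y, Z) = X**3 + 3*X**2*Y + X**2*Z - X*Y**2 + 2*X*Z**2 - 2*Y**3 + Y**2*Z + Y*Z**2 - Z**3.


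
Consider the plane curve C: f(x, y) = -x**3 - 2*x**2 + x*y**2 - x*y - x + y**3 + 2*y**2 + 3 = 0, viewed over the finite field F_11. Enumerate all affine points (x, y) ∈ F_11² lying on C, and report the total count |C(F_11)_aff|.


Affine F_11-points: {(0, 4), (2, 8), (4, 10), (8, 7), (9, 4)}; count = 5.

For each of the 121 pairs (x, y) ∈ F_11², evaluate f(x, y) mod 11. Record the zeros.
  x = 0: [0↦3, 1↦6, 2↦8, 3↦4, 4↦0, 5↦2, 6↦5, 7↦4, 8↦5, 9↦3, 10↦4]  zeros at y ∈ {4}
  x = 1: [0↦10, 1↦2, 2↦6, 3↦6, 4↦8, 5↦7, 6↦9, 7↦9, 8↦2, 9↦5, 10↦2]  zeros at y ∈ ∅
  x = 2: [0↦7, 1↦10, 2↦5, 3↦9, 4↦6, 5↦2, 6↦3, 7↦4, 8↦0, 9↦8, 10↦1]  zeros at y ∈ {8}
  x = 3: [0↦10, 1↦2, 2↦10, 3↦7, 4↦10, 5↦3, 6↦3, 7↦5, 8↦4, 9↦6, 10↦6]  zeros at y ∈ ∅
  x = 4: [0↦2, 1↦5, 2↦4, 3↦5, 4↦3, 5↦4, 6↦3, 7↦6, 8↦8, 9↦4, 10↦0]  zeros at y ∈ {10}
  x = 5: [0↦10, 1↦2, 2↦3, 3↦8, 4↦1, 5↦10, 6↦8, 7↦1, 8↦6, 9↦7, 10↦10]  zeros at y ∈ ∅
  x = 6: [0↦6, 1↦9, 2↦1, 3↦10, 4↦9, 5↦4, 6↦1, 7↦6, 8↦3, 9↦9, 10↦8]  zeros at y ∈ ∅
  x = 7: [0↦6, 1↦9, 2↦3, 3↦5, 4↦10, 5↦2, 6↦9, 7↦4, 8↦4, 9↦4, 10↦10]  zeros at y ∈ ∅
  x = 8: [0↦4, 1↦7, 2↦3, 3↦9, 4↦9, 5↦9, 6↦4, 7↦0, 8↦3, 9↦8, 10↦10]  zeros at y ∈ {7}
  x = 9: [0↦5, 1↦8, 2↦6, 3↦5, 4↦0, 5↦8, 6↦2, 7↦10, 8↦5, 9↦4, 10↦2]  zeros at y ∈ {4}
  x = 10: [0↦3, 1↦6, 2↦6, 3↦9, 4↦10, 5↦4, 6↦8, 7↦6, 8↦4, 9↦8, 10↦2]  zeros at y ∈ ∅
Collecting zeros: affine points = {(0, 4), (2, 8), (4, 10), (8, 7), (9, 4)}.
Total count |C(F_11)_aff| = 5.


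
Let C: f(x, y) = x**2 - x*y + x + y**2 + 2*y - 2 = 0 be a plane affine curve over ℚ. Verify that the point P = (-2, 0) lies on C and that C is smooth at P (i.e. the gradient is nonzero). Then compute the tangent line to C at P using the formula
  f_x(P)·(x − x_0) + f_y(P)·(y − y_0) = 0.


Tangent line at P: -3*x + 4*y - 6 = 0.

Step 1: f(-2, 0) = 0, so P lies on C.
Step 2: partial derivatives
  f_x(x, y) = 2*x - y + 1, f_y(x, y) = -x + 2*y + 2.
  f_x(P) = -3, f_y(P) = 4 (gradient nonzero, so P is smooth).
Step 3: tangent line at P: -3·(x − -2) + 4·(y − 0) = 0.
Expanding: -3*x + 4*y - 6 = 0.


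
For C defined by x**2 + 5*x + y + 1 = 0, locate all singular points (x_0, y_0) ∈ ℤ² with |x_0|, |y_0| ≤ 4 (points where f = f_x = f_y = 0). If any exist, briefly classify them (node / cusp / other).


No singular points in the scanned grid; C is smooth there.

Compute partial derivatives:
  f_x = 2*x + 5.
  f_y = 1.
f_y = 1 is a nonzero constant, so f_y never vanishes: no point (x, y) can satisfy f = f_x = f_y = 0. In particular no (x, y) ∈ {−4, ..., 4}² is singular; the curve is smooth.


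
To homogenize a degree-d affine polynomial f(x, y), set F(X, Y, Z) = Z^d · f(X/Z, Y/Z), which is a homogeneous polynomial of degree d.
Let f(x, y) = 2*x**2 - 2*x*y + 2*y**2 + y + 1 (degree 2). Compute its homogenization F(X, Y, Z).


F(X, Y, Z) = 2*X**2 - 2*X*Y + 2*Y**2 + Y*Z + Z**2

deg(f) = 2.
Substitute x = X/Z, y = Y/Z into f, then multiply by Z^2.
  monomial 2·x^2·y^0 ↦ 2·X^2·Y^0·Z^0.
  monomial -2·x^1·y^1 ↦ -2·X^1·Y^1·Z^0.
  monomial 2·x^0·y^2 ↦ 2·X^0·Y^2·Z^0.
  monomial 1·x^0·y^1 ↦ 1·X^0·Y^1·Z^1.
  monomial 1·x^0·y^0 ↦ 1·X^0·Y^0·Z^2.
Collecting: F(X, Y, Z) = 2*X**2 - 2*X*Y + 2*Y**2 + Y*Z + Z**2.


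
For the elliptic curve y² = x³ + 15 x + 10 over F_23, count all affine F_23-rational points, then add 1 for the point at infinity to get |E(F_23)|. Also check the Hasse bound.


Affine points = {(1, 7), (1, 16), (2, 5), (2, 18), (3, 6), (3, 17), (5, 7), (5, 16), (9, 0), (12, 3), (12, 20), (17, 7), (17, 16), (19, 1), (19, 22), (21, 8), (21, 15)}; affine count = 17; |E(F_23)| = 18.

Discriminant check: Δ ∝ 4a³ + 27b² = 4·15³ + 27·10² = 4·3375 + 27·100 ≡ 8 (mod 23). Nonzero ⇒ E is nonsingular.
For each x ∈ F_23, compute rhs = x³ + 15·x + 10 mod 23, then count y ∈ F_23 with y² ≡ rhs.
  x = 0: rhs = 10, matching y values: none (0 points).
  x = 1: rhs = 3, matching y values: 7, 16 (2 points).
  x = 2: rhs = 2, matching y values: 5, 18 (2 points).
  x = 3: rhs = 13, matching y values: 6, 17 (2 points).
  x = 4: rhs = 19, matching y values: none (0 points).
  x = 5: rhs = 3, matching y values: 7, 16 (2 points).
  x = 6: rhs = 17, matching y values: none (0 points).
  x = 7: rhs = 21, matching y values: none (0 points).
  x = 8: rhs = 21, matching y values: none (0 points).
  x = 9: rhs = 0, matching y values: 0 (1 points).
  x = 10: rhs = 10, matching y values: none (0 points).
  x = 11: rhs = 11, matching y values: none (0 points).
  x = 12: rhs = 9, matching y values: 3, 20 (2 points).
  x = 13: rhs = 10, matching y values: none (0 points).
  x = 14: rhs = 20, matching y values: none (0 points).
  x = 15: rhs = 22, matching y values: none (0 points).
  x = 16: rhs = 22, matching y values: none (0 points).
  x = 17: rhs = 3, matching y values: 7, 16 (2 points).
  x = 18: rhs = 17, matching y values: none (0 points).
  x = 19: rhs = 1, matching y values: 1, 22 (2 points).
  x = 20: rhs = 7, matching y values: none (0 points).
  x = 21: rhs = 18, matching y values: 8, 15 (2 points).
  x = 22: rhs = 17, matching y values: none (0 points).
Total affine count: 17.
Full point count |E(F_23)| = 17 + 1 = 18.
Hasse bound: |18 − (23+1)| = |-6| = 6 ≤ 2√23 ≈ 9.5917 ✓.


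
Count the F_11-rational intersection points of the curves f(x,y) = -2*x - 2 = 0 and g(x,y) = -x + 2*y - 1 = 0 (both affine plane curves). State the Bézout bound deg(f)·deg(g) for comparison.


Common zeros: {(10, 0)}; count = 1; Bézout bound = 1.

deg(f) = 1, deg(g) = 1, so Bézout bound = 1.
Scan x ∈ F_11. For each x, list the y ∈ F_11 with f(x, y) ≡ 0 and those with g(x, y) ≡ 0 (mod 11); the common zeros in that column are the intersection.
  x = 0: f ≡ 0 at y ∈ ∅; g ≡ 0 at y ∈ {6}; common: ∅.
  x = 1: f ≡ 0 at y ∈ ∅; g ≡ 0 at y ∈ {1}; common: ∅.
  x = 2: f ≡ 0 at y ∈ ∅; g ≡ 0 at y ∈ {7}; common: ∅.
  x = 3: f ≡ 0 at y ∈ ∅; g ≡ 0 at y ∈ {2}; common: ∅.
  x = 4: f ≡ 0 at y ∈ ∅; g ≡ 0 at y ∈ {8}; common: ∅.
  x = 5: f ≡ 0 at y ∈ ∅; g ≡ 0 at y ∈ {3}; common: ∅.
  x = 6: f ≡ 0 at y ∈ ∅; g ≡ 0 at y ∈ {9}; common: ∅.
  x = 7: f ≡ 0 at y ∈ ∅; g ≡ 0 at y ∈ {4}; common: ∅.
  x = 8: f ≡ 0 at y ∈ ∅; g ≡ 0 at y ∈ {10}; common: ∅.
  x = 9: f ≡ 0 at y ∈ ∅; g ≡ 0 at y ∈ {5}; common: ∅.
  x = 10: f ≡ 0 at y ∈ {0, 1, 2, 3, 4, 5, 6, 7, 8, 9, 10}; g ≡ 0 at y ∈ {0}; common: {0}.
Collecting: common zeros = {(10, 0)}, so the count is 1.
Comparison with the Bézout bound: 1 ≤ 1 = deg(f)·deg(g), as expected for curves with no common component (the bound is attained).


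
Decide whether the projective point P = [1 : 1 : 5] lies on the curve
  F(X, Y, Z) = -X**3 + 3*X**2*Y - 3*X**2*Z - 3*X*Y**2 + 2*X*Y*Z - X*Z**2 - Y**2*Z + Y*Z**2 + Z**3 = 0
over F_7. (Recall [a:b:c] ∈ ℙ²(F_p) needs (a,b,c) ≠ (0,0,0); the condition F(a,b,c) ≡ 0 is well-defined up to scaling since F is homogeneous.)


F(1,1,5) ≡ 2 (mod 7); P is NOT on the curve.

Evaluate F(1, 1, 5) term-by-term (mod 7).
  -X**3 ↦ -1·1·1·1 = -1
  3*X**2*Y ↦ 3·1·1·1 = 3
  -3*X**2*Z ↦ -3·1·1·5 = -15
  -3*X*Y**2 ↦ -3·1·1·1 = -3
  2*X*Y*Z ↦ 2·1·1·5 = 10
  -X*Z**2 ↦ -1·1·1·25 = -25
  -Y**2*Z ↦ -1·1·1·5 = -5
  Y*Z**2 ↦ 1·1·1·25 = 25
  Z**3 ↦ 1·1·1·125 = 125
Sum: F(1, 1, 5) = (-1) + (3) + (-15) + (-3) + (10) + (-25) + (-5) + (25) + (125) = 114.
Reducing mod 7: 114 ≡ 2 (mod 7).
Since F(a, b, c) ≡ 2 ≠ 0 (mod 7), P does NOT lie on the curve.
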